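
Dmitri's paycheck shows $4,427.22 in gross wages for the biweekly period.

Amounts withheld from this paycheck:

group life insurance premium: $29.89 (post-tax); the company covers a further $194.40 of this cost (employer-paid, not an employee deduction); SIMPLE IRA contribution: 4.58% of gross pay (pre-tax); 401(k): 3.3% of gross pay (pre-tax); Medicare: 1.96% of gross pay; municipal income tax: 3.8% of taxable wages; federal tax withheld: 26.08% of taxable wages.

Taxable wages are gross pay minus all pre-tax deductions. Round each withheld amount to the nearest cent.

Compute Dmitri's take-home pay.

$2,743.08

SIMPLE IRA contribution: $4,427.22 × 0.0458 = $202.77
401(k): $4,427.22 × 0.033 = $146.10
Pre-tax total = $202.77 + $146.10 = $348.87
Taxable wages = $4,427.22 − $348.87 = $4,078.35
Municipal income tax: $4,078.35 × 0.038 = $154.98
Federal tax withheld: $4,078.35 × 0.2608 = $1,063.63
Medicare: $4,427.22 × 0.0196 = $86.77
Group life insurance premium: $29.89
(Employer's $194.40 toward group life insurance premium is not withheld from the employee.)
Total deductions = $202.77 + $146.10 + $154.98 + $1,063.63 + $86.77 + $29.89 = $1,684.14
Net pay = $4,427.22 − $1,684.14 = $2,743.08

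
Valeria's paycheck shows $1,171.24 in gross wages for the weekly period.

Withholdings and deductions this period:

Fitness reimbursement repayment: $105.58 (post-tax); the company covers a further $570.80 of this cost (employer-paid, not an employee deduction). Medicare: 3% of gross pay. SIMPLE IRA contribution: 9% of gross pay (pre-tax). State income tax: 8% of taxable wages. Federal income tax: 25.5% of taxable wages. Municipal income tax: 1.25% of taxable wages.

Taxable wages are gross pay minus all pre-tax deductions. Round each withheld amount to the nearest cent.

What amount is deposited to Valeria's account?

$554.73

SIMPLE IRA contribution: $1,171.24 × 0.09 = $105.41
Taxable wages = $1,171.24 − $105.41 = $1,065.83
Municipal income tax: $1,065.83 × 0.0125 = $13.32
Federal income tax: $1,065.83 × 0.255 = $271.79
State income tax: $1,065.83 × 0.08 = $85.27
Medicare: $1,171.24 × 0.03 = $35.14
Fitness reimbursement repayment: $105.58
(Employer's $570.80 toward fitness reimbursement repayment is not withheld from the employee.)
Total deductions = $105.41 + $13.32 + $271.79 + $85.27 + $35.14 + $105.58 = $616.51
Net pay = $1,171.24 − $616.51 = $554.73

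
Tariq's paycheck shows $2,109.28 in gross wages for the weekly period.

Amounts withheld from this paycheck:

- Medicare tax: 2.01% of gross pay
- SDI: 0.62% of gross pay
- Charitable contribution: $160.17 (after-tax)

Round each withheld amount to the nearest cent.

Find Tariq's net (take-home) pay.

$1,893.63

SDI: $2,109.28 × 0.0062 = $13.08
Medicare tax: $2,109.28 × 0.0201 = $42.40
Charitable contribution: $160.17
Total deductions = $13.08 + $42.40 + $160.17 = $215.65
Net pay = $2,109.28 − $215.65 = $1,893.63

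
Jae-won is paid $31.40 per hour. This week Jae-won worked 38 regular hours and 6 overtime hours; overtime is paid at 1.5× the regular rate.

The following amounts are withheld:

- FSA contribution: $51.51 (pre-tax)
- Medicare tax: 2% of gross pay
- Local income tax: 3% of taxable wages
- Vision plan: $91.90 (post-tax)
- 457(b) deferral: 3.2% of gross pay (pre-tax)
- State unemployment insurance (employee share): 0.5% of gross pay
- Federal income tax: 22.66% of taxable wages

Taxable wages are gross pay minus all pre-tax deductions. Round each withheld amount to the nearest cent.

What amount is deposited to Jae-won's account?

Regular pay: 38 × $31.40 = $1,193.20
Overtime pay: 6 × $31.40 × 1.5 = $282.60
Gross pay = $1,193.20 + $282.60 = $1,475.80
457(b) deferral: $1,475.80 × 0.032 = $47.23
FSA contribution: $51.51
Pre-tax total = $47.23 + $51.51 = $98.74
Taxable wages = $1,475.80 − $98.74 = $1,377.06
Local income tax: $1,377.06 × 0.03 = $41.31
Federal income tax: $1,377.06 × 0.2266 = $312.04
State unemployment insurance (employee share): $1,475.80 × 0.005 = $7.38
Medicare tax: $1,475.80 × 0.02 = $29.52
Vision plan: $91.90
Total deductions = $47.23 + $51.51 + $41.31 + $312.04 + $7.38 + $29.52 + $91.90 = $580.89
Net pay = $1,475.80 − $580.89 = $894.91

$894.91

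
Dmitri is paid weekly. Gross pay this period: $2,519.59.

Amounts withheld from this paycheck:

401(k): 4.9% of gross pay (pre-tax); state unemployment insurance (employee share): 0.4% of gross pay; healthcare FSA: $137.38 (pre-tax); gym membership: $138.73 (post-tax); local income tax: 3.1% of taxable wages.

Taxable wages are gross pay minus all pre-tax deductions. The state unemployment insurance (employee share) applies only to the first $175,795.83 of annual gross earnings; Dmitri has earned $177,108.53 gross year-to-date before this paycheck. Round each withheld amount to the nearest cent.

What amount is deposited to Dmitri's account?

$2,050.00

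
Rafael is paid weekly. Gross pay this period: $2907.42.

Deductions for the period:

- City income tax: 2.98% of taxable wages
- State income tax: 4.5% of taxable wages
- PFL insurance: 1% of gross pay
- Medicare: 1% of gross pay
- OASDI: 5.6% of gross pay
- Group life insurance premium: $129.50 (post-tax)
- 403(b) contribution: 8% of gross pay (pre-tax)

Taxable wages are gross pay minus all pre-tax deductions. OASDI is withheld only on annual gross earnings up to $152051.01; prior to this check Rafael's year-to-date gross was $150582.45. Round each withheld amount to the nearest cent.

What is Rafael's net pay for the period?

$2204.87

403(b) contribution: $2907.42 × 0.08 = $232.59
Taxable wages = $2907.42 − $232.59 = $2674.83
State income tax: $2674.83 × 0.045 = $120.37
City income tax: $2674.83 × 0.0298 = $79.71
PFL insurance: $2907.42 × 0.01 = $29.07
OASDI: only $152051.01 − $150582.45 = $1468.56 of this check is subject → $1468.56 × 0.056 = $82.24
Medicare: $2907.42 × 0.01 = $29.07
Group life insurance premium: $129.50
Total deductions = $232.59 + $120.37 + $79.71 + $29.07 + $82.24 + $29.07 + $129.50 = $702.55
Net pay = $2907.42 − $702.55 = $2204.87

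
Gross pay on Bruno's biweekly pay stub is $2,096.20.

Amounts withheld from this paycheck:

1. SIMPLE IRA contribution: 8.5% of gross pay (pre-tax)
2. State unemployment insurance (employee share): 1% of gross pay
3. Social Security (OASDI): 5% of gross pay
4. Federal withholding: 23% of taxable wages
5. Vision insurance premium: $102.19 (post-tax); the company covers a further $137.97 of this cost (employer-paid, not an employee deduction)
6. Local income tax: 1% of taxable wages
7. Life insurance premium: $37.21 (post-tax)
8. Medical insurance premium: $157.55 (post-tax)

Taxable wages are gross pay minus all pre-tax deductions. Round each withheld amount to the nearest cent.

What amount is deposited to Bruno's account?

$1,034.98

SIMPLE IRA contribution: $2,096.20 × 0.085 = $178.18
Taxable wages = $2,096.20 − $178.18 = $1,918.02
Local income tax: $1,918.02 × 0.01 = $19.18
Federal withholding: $1,918.02 × 0.23 = $441.14
State unemployment insurance (employee share): $2,096.20 × 0.01 = $20.96
Social Security (OASDI): $2,096.20 × 0.05 = $104.81
Life insurance premium: $37.21
Medical insurance premium: $157.55
Vision insurance premium: $102.19
(Employer's $137.97 toward vision insurance premium is not withheld from the employee.)
Total deductions = $178.18 + $19.18 + $441.14 + $20.96 + $104.81 + $37.21 + $157.55 + $102.19 = $1,061.22
Net pay = $2,096.20 − $1,061.22 = $1,034.98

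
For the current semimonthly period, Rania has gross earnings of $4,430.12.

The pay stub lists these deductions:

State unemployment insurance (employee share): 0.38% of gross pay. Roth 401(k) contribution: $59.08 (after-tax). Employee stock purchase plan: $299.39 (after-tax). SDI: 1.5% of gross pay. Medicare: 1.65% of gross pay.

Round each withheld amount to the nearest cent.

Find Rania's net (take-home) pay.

$3,915.27

Medicare: $4,430.12 × 0.0165 = $73.10
SDI: $4,430.12 × 0.015 = $66.45
State unemployment insurance (employee share): $4,430.12 × 0.0038 = $16.83
Employee stock purchase plan: $299.39
Roth 401(k) contribution: $59.08
Total deductions = $73.10 + $66.45 + $16.83 + $299.39 + $59.08 = $514.85
Net pay = $4,430.12 − $514.85 = $3,915.27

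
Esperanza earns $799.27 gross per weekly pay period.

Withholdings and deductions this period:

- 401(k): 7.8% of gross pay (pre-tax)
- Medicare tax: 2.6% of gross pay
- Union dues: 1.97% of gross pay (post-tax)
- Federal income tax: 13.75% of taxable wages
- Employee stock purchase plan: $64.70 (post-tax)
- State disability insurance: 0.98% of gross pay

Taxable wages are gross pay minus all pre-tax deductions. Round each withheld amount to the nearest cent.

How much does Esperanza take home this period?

$526.54

401(k): $799.27 × 0.078 = $62.34
Taxable wages = $799.27 − $62.34 = $736.93
Federal income tax: $736.93 × 0.1375 = $101.33
State disability insurance: $799.27 × 0.0098 = $7.83
Medicare tax: $799.27 × 0.026 = $20.78
Employee stock purchase plan: $64.70
Union dues: $799.27 × 0.0197 = $15.75
Total deductions = $62.34 + $101.33 + $7.83 + $20.78 + $64.70 + $15.75 = $272.73
Net pay = $799.27 − $272.73 = $526.54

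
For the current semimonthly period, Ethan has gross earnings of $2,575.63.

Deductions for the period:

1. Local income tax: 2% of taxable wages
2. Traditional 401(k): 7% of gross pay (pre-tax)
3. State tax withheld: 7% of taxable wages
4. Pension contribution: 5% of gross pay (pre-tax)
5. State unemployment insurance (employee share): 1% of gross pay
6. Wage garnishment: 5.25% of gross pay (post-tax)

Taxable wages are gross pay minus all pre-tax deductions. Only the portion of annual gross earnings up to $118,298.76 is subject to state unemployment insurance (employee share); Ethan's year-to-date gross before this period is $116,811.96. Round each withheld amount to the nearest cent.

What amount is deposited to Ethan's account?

Pension contribution: $2,575.63 × 0.05 = $128.78
Traditional 401(k): $2,575.63 × 0.07 = $180.29
Pre-tax total = $128.78 + $180.29 = $309.07
Taxable wages = $2,575.63 − $309.07 = $2,266.56
State tax withheld: $2,266.56 × 0.07 = $158.66
Local income tax: $2,266.56 × 0.02 = $45.33
State unemployment insurance (employee share): only $118,298.76 − $116,811.96 = $1,486.80 of this check is subject → $1,486.80 × 0.01 = $14.87
Wage garnishment: $2,575.63 × 0.0525 = $135.22
Total deductions = $128.78 + $180.29 + $158.66 + $45.33 + $14.87 + $135.22 = $663.15
Net pay = $2,575.63 − $663.15 = $1,912.48

$1,912.48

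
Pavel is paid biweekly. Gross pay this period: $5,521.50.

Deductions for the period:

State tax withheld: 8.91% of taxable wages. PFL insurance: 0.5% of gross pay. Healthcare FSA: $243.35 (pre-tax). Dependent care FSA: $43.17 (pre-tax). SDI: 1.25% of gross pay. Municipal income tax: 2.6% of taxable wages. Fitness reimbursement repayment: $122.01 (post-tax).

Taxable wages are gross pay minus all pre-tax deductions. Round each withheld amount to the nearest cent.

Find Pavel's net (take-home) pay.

$4,413.79

Dependent care FSA: $43.17
Healthcare FSA: $243.35
Pre-tax total = $43.17 + $243.35 = $286.52
Taxable wages = $5,521.50 − $286.52 = $5,234.98
Municipal income tax: $5,234.98 × 0.026 = $136.11
State tax withheld: $5,234.98 × 0.0891 = $466.44
PFL insurance: $5,521.50 × 0.005 = $27.61
SDI: $5,521.50 × 0.0125 = $69.02
Fitness reimbursement repayment: $122.01
Total deductions = $43.17 + $243.35 + $136.11 + $466.44 + $27.61 + $69.02 + $122.01 = $1,107.71
Net pay = $5,521.50 − $1,107.71 = $4,413.79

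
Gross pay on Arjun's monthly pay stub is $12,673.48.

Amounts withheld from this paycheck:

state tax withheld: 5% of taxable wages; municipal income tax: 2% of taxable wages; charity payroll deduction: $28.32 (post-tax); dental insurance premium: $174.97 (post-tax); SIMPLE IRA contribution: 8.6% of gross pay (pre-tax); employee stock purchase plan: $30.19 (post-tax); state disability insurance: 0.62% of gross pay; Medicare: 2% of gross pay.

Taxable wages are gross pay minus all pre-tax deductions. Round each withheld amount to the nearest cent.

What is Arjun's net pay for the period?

SIMPLE IRA contribution: $12,673.48 × 0.086 = $1,089.92
Taxable wages = $12,673.48 − $1,089.92 = $11,583.56
State tax withheld: $11,583.56 × 0.05 = $579.18
Municipal income tax: $11,583.56 × 0.02 = $231.67
Medicare: $12,673.48 × 0.02 = $253.47
State disability insurance: $12,673.48 × 0.0062 = $78.58
Dental insurance premium: $174.97
Charity payroll deduction: $28.32
Employee stock purchase plan: $30.19
Total deductions = $1,089.92 + $579.18 + $231.67 + $253.47 + $78.58 + $174.97 + $28.32 + $30.19 = $2,466.30
Net pay = $12,673.48 − $2,466.30 = $10,207.18

$10,207.18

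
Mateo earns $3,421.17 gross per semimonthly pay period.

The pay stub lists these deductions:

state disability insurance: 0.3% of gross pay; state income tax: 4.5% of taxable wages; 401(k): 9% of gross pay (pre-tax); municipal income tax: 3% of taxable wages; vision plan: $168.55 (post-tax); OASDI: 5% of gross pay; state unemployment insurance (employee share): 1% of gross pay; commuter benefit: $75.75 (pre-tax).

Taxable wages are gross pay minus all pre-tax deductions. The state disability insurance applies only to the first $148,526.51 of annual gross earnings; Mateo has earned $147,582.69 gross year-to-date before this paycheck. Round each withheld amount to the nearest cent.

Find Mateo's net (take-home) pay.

Commuter benefit: $75.75
401(k): $3,421.17 × 0.09 = $307.91
Pre-tax total = $75.75 + $307.91 = $383.66
Taxable wages = $3,421.17 − $383.66 = $3,037.51
Municipal income tax: $3,037.51 × 0.03 = $91.13
State income tax: $3,037.51 × 0.045 = $136.69
State disability insurance: only $148,526.51 − $147,582.69 = $943.82 of this check is subject → $943.82 × 0.003 = $2.83
State unemployment insurance (employee share): $3,421.17 × 0.01 = $34.21
OASDI: $3,421.17 × 0.05 = $171.06
Vision plan: $168.55
Total deductions = $75.75 + $307.91 + $91.13 + $136.69 + $2.83 + $34.21 + $171.06 + $168.55 = $988.13
Net pay = $3,421.17 − $988.13 = $2,433.04

$2,433.04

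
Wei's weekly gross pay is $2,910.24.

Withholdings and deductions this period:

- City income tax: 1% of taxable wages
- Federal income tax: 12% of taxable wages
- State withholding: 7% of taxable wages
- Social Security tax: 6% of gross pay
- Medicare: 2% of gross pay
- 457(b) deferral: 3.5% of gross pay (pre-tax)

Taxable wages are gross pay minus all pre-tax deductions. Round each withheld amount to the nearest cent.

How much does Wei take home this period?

$2,013.89

457(b) deferral: $2,910.24 × 0.035 = $101.86
Taxable wages = $2,910.24 − $101.86 = $2,808.38
City income tax: $2,808.38 × 0.01 = $28.08
State withholding: $2,808.38 × 0.07 = $196.59
Federal income tax: $2,808.38 × 0.12 = $337.01
Social Security tax: $2,910.24 × 0.06 = $174.61
Medicare: $2,910.24 × 0.02 = $58.20
Total deductions = $101.86 + $28.08 + $196.59 + $337.01 + $174.61 + $58.20 = $896.35
Net pay = $2,910.24 − $896.35 = $2,013.89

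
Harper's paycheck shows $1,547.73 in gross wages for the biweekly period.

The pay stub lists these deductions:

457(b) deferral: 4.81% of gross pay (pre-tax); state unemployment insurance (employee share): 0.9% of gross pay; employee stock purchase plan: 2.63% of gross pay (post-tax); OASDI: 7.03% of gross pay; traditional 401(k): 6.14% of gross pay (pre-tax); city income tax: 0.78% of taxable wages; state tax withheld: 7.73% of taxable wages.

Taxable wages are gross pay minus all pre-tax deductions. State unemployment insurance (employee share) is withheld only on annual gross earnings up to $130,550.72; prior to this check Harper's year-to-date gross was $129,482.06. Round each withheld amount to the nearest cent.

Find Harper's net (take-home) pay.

$1,101.82

Traditional 401(k): $1,547.73 × 0.0614 = $95.03
457(b) deferral: $1,547.73 × 0.0481 = $74.45
Pre-tax total = $95.03 + $74.45 = $169.48
Taxable wages = $1,547.73 − $169.48 = $1,378.25
State tax withheld: $1,378.25 × 0.0773 = $106.54
City income tax: $1,378.25 × 0.0078 = $10.75
State unemployment insurance (employee share): only $130,550.72 − $129,482.06 = $1,068.66 of this check is subject → $1,068.66 × 0.009 = $9.62
OASDI: $1,547.73 × 0.0703 = $108.81
Employee stock purchase plan: $1,547.73 × 0.0263 = $40.71
Total deductions = $95.03 + $74.45 + $106.54 + $10.75 + $9.62 + $108.81 + $40.71 = $445.91
Net pay = $1,547.73 − $445.91 = $1,101.82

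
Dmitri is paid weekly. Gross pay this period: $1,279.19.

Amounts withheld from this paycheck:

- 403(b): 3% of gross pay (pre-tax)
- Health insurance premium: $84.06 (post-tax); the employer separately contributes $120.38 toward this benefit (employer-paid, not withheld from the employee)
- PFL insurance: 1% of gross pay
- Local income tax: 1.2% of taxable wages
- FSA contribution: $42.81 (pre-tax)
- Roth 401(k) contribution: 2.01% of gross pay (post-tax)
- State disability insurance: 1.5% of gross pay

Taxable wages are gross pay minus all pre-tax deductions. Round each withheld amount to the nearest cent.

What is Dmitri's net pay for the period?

$1,041.87

FSA contribution: $42.81
403(b): $1,279.19 × 0.03 = $38.38
Pre-tax total = $42.81 + $38.38 = $81.19
Taxable wages = $1,279.19 − $81.19 = $1,198.00
Local income tax: $1,198.00 × 0.012 = $14.38
PFL insurance: $1,279.19 × 0.01 = $12.79
State disability insurance: $1,279.19 × 0.015 = $19.19
Health insurance premium: $84.06
Roth 401(k) contribution: $1,279.19 × 0.0201 = $25.71
(Employer's $120.38 toward health insurance premium is not withheld from the employee.)
Total deductions = $42.81 + $38.38 + $14.38 + $12.79 + $19.19 + $84.06 + $25.71 = $237.32
Net pay = $1,279.19 − $237.32 = $1,041.87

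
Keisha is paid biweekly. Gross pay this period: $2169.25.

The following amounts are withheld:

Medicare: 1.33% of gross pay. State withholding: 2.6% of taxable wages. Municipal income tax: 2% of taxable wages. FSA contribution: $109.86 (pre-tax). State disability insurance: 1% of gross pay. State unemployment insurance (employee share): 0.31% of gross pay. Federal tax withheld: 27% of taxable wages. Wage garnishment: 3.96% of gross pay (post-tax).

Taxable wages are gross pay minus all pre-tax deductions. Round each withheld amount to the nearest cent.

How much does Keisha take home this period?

FSA contribution: $109.86
Taxable wages = $2169.25 − $109.86 = $2059.39
Federal tax withheld: $2059.39 × 0.27 = $556.04
State withholding: $2059.39 × 0.026 = $53.54
Municipal income tax: $2059.39 × 0.02 = $41.19
State unemployment insurance (employee share): $2169.25 × 0.0031 = $6.72
Medicare: $2169.25 × 0.0133 = $28.85
State disability insurance: $2169.25 × 0.01 = $21.69
Wage garnishment: $2169.25 × 0.0396 = $85.90
Total deductions = $109.86 + $556.04 + $53.54 + $41.19 + $6.72 + $28.85 + $21.69 + $85.90 = $903.79
Net pay = $2169.25 − $903.79 = $1265.46

$1265.46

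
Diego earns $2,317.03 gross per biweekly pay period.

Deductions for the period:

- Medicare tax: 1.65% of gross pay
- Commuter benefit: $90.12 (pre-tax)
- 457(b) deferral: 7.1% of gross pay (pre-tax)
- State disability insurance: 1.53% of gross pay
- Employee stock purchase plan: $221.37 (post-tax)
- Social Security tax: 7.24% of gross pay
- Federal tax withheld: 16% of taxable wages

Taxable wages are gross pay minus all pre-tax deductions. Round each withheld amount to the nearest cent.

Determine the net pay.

457(b) deferral: $2,317.03 × 0.071 = $164.51
Commuter benefit: $90.12
Pre-tax total = $164.51 + $90.12 = $254.63
Taxable wages = $2,317.03 − $254.63 = $2,062.40
Federal tax withheld: $2,062.40 × 0.16 = $329.98
Medicare tax: $2,317.03 × 0.0165 = $38.23
State disability insurance: $2,317.03 × 0.0153 = $35.45
Social Security tax: $2,317.03 × 0.0724 = $167.75
Employee stock purchase plan: $221.37
Total deductions = $164.51 + $90.12 + $329.98 + $38.23 + $35.45 + $167.75 + $221.37 = $1,047.41
Net pay = $2,317.03 − $1,047.41 = $1,269.62

$1,269.62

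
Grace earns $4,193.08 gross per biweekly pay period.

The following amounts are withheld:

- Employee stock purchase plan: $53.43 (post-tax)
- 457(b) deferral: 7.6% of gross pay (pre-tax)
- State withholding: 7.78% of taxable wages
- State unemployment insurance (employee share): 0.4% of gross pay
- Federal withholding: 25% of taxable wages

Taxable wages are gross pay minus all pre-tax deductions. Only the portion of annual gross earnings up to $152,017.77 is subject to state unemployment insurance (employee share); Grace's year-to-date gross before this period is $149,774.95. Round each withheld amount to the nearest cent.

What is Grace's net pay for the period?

$2,541.98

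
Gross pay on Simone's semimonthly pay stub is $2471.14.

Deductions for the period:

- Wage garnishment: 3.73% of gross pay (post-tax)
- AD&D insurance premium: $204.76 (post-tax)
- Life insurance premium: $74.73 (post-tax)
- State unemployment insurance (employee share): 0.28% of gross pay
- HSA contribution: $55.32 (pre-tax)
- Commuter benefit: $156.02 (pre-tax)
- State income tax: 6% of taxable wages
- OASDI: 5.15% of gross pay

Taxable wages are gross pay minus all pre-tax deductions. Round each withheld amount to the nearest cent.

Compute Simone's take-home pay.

Commuter benefit: $156.02
HSA contribution: $55.32
Pre-tax total = $156.02 + $55.32 = $211.34
Taxable wages = $2471.14 − $211.34 = $2259.80
State income tax: $2259.80 × 0.06 = $135.59
OASDI: $2471.14 × 0.0515 = $127.26
State unemployment insurance (employee share): $2471.14 × 0.0028 = $6.92
AD&D insurance premium: $204.76
Life insurance premium: $74.73
Wage garnishment: $2471.14 × 0.0373 = $92.17
Total deductions = $156.02 + $55.32 + $135.59 + $127.26 + $6.92 + $204.76 + $74.73 + $92.17 = $852.77
Net pay = $2471.14 − $852.77 = $1618.37

$1618.37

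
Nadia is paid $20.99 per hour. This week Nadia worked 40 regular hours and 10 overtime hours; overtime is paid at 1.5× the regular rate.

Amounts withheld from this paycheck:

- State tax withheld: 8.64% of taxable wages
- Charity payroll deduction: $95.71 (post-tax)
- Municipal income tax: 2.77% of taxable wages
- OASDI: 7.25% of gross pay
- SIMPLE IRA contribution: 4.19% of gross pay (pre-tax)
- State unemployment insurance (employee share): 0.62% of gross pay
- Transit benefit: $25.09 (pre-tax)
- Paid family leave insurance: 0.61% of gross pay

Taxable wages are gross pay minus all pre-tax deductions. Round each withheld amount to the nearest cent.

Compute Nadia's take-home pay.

Regular pay: 40 × $20.99 = $839.60
Overtime pay: 10 × $20.99 × 1.5 = $314.85
Gross pay = $839.60 + $314.85 = $1,154.45
Transit benefit: $25.09
SIMPLE IRA contribution: $1,154.45 × 0.0419 = $48.37
Pre-tax total = $25.09 + $48.37 = $73.46
Taxable wages = $1,154.45 − $73.46 = $1,080.99
State tax withheld: $1,080.99 × 0.0864 = $93.40
Municipal income tax: $1,080.99 × 0.0277 = $29.94
Paid family leave insurance: $1,154.45 × 0.0061 = $7.04
OASDI: $1,154.45 × 0.0725 = $83.70
State unemployment insurance (employee share): $1,154.45 × 0.0062 = $7.16
Charity payroll deduction: $95.71
Total deductions = $25.09 + $48.37 + $93.40 + $29.94 + $7.04 + $83.70 + $7.16 + $95.71 = $390.41
Net pay = $1,154.45 − $390.41 = $764.04

$764.04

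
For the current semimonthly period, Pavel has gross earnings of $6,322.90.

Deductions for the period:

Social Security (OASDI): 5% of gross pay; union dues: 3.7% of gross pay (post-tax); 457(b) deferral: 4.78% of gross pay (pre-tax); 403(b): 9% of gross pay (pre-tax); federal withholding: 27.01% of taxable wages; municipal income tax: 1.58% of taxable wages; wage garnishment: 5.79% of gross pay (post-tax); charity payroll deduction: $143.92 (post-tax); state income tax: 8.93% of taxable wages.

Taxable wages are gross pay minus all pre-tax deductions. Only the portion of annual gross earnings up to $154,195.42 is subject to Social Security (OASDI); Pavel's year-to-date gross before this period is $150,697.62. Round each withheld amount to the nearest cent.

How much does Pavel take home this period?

$2,487.30

457(b) deferral: $6,322.90 × 0.0478 = $302.23
403(b): $6,322.90 × 0.09 = $569.06
Pre-tax total = $302.23 + $569.06 = $871.29
Taxable wages = $6,322.90 − $871.29 = $5,451.61
Federal withholding: $5,451.61 × 0.2701 = $1,472.48
State income tax: $5,451.61 × 0.0893 = $486.83
Municipal income tax: $5,451.61 × 0.0158 = $86.14
Social Security (OASDI): only $154,195.42 − $150,697.62 = $3,497.80 of this check is subject → $3,497.80 × 0.05 = $174.89
Charity payroll deduction: $143.92
Union dues: $6,322.90 × 0.037 = $233.95
Wage garnishment: $6,322.90 × 0.0579 = $366.10
Total deductions = $302.23 + $569.06 + $1,472.48 + $486.83 + $86.14 + $174.89 + $143.92 + $233.95 + $366.10 = $3,835.60
Net pay = $6,322.90 − $3,835.60 = $2,487.30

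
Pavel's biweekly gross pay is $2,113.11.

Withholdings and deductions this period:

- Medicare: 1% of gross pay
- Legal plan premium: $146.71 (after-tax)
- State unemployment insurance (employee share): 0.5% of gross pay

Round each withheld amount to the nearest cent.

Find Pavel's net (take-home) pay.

$1,934.70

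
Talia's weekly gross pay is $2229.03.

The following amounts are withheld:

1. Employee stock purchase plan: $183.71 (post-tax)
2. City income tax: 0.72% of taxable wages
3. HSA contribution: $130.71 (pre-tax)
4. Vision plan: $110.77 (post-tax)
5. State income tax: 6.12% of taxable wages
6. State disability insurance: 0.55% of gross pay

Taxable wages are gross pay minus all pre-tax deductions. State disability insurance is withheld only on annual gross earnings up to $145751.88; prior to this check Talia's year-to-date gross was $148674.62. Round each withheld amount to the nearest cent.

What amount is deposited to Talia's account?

HSA contribution: $130.71
Taxable wages = $2229.03 − $130.71 = $2098.32
State income tax: $2098.32 × 0.0612 = $128.42
City income tax: $2098.32 × 0.0072 = $15.11
State disability insurance: annual cap $145751.88 already reached (YTD $148674.62), so $0.00
Employee stock purchase plan: $183.71
Vision plan: $110.77
Total deductions = $130.71 + $128.42 + $15.11 + $0.00 + $183.71 + $110.77 = $568.72
Net pay = $2229.03 − $568.72 = $1660.31

$1660.31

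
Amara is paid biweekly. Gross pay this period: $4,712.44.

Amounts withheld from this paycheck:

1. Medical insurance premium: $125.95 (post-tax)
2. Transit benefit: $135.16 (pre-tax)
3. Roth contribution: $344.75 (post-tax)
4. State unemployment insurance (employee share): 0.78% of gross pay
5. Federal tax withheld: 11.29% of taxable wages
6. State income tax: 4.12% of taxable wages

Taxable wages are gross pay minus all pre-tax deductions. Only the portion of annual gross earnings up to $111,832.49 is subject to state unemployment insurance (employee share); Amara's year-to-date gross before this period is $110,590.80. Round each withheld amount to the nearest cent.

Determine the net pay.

$3,391.54

Transit benefit: $135.16
Taxable wages = $4,712.44 − $135.16 = $4,577.28
State income tax: $4,577.28 × 0.0412 = $188.58
Federal tax withheld: $4,577.28 × 0.1129 = $516.77
State unemployment insurance (employee share): only $111,832.49 − $110,590.80 = $1,241.69 of this check is subject → $1,241.69 × 0.0078 = $9.69
Medical insurance premium: $125.95
Roth contribution: $344.75
Total deductions = $135.16 + $188.58 + $516.77 + $9.69 + $125.95 + $344.75 = $1,320.90
Net pay = $4,712.44 − $1,320.90 = $3,391.54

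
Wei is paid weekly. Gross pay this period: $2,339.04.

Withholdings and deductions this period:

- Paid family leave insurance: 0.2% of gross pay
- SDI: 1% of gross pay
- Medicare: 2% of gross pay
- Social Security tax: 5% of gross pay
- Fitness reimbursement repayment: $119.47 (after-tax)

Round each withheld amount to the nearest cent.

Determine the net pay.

$2,027.77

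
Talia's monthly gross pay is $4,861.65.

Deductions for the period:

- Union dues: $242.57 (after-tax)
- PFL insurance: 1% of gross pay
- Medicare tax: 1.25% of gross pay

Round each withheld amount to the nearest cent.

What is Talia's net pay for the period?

PFL insurance: $4,861.65 × 0.01 = $48.62
Medicare tax: $4,861.65 × 0.0125 = $60.77
Union dues: $242.57
Total deductions = $48.62 + $60.77 + $242.57 = $351.96
Net pay = $4,861.65 − $351.96 = $4,509.69

$4,509.69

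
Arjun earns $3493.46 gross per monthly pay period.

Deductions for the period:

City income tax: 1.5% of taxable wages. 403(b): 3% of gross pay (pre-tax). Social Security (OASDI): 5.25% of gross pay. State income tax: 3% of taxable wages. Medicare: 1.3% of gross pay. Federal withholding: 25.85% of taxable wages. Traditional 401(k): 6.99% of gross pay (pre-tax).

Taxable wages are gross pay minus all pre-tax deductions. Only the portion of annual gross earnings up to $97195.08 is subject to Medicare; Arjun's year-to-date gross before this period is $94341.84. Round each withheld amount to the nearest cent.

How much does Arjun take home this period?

$1969.62

403(b): $3493.46 × 0.03 = $104.80
Traditional 401(k): $3493.46 × 0.0699 = $244.19
Pre-tax total = $104.80 + $244.19 = $348.99
Taxable wages = $3493.46 − $348.99 = $3144.47
City income tax: $3144.47 × 0.015 = $47.17
State income tax: $3144.47 × 0.03 = $94.33
Federal withholding: $3144.47 × 0.2585 = $812.85
Social Security (OASDI): $3493.46 × 0.0525 = $183.41
Medicare: only $97195.08 − $94341.84 = $2853.24 of this check is subject → $2853.24 × 0.013 = $37.09
Total deductions = $104.80 + $244.19 + $47.17 + $94.33 + $812.85 + $183.41 + $37.09 = $1523.84
Net pay = $3493.46 − $1523.84 = $1969.62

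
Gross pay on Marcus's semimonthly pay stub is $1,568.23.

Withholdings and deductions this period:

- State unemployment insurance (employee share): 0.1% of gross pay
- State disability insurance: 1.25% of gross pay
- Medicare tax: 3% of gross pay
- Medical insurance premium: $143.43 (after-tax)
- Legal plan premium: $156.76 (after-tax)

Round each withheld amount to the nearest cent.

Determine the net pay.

$1,199.82

State disability insurance: $1,568.23 × 0.0125 = $19.60
State unemployment insurance (employee share): $1,568.23 × 0.001 = $1.57
Medicare tax: $1,568.23 × 0.03 = $47.05
Medical insurance premium: $143.43
Legal plan premium: $156.76
Total deductions = $19.60 + $1.57 + $47.05 + $143.43 + $156.76 = $368.41
Net pay = $1,568.23 − $368.41 = $1,199.82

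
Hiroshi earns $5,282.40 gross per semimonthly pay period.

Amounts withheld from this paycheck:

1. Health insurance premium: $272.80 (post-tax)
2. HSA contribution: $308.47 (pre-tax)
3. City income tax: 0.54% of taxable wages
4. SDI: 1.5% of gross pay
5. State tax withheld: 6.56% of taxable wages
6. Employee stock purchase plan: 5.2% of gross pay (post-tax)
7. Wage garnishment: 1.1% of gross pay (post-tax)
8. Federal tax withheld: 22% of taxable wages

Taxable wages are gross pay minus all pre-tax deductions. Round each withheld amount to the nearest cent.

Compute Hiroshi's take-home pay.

HSA contribution: $308.47
Taxable wages = $5,282.40 − $308.47 = $4,973.93
Federal tax withheld: $4,973.93 × 0.22 = $1,094.26
State tax withheld: $4,973.93 × 0.0656 = $326.29
City income tax: $4,973.93 × 0.0054 = $26.86
SDI: $5,282.40 × 0.015 = $79.24
Employee stock purchase plan: $5,282.40 × 0.052 = $274.68
Wage garnishment: $5,282.40 × 0.011 = $58.11
Health insurance premium: $272.80
Total deductions = $308.47 + $1,094.26 + $326.29 + $26.86 + $79.24 + $274.68 + $58.11 + $272.80 = $2,440.71
Net pay = $5,282.40 − $2,440.71 = $2,841.69

$2,841.69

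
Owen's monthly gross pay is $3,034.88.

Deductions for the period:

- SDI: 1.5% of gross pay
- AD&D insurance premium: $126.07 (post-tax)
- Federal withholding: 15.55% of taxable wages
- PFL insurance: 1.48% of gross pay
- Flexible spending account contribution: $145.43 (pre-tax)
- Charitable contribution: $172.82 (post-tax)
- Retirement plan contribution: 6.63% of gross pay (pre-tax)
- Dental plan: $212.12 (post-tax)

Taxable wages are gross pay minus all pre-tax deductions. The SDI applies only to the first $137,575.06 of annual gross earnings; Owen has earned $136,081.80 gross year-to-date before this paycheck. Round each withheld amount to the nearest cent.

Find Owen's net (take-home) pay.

Flexible spending account contribution: $145.43
Retirement plan contribution: $3,034.88 × 0.0663 = $201.21
Pre-tax total = $145.43 + $201.21 = $346.64
Taxable wages = $3,034.88 − $346.64 = $2,688.24
Federal withholding: $2,688.24 × 0.1555 = $418.02
SDI: only $137,575.06 − $136,081.80 = $1,493.26 of this check is subject → $1,493.26 × 0.015 = $22.40
PFL insurance: $3,034.88 × 0.0148 = $44.92
Dental plan: $212.12
AD&D insurance premium: $126.07
Charitable contribution: $172.82
Total deductions = $145.43 + $201.21 + $418.02 + $22.40 + $44.92 + $212.12 + $126.07 + $172.82 = $1,342.99
Net pay = $3,034.88 − $1,342.99 = $1,691.89

$1,691.89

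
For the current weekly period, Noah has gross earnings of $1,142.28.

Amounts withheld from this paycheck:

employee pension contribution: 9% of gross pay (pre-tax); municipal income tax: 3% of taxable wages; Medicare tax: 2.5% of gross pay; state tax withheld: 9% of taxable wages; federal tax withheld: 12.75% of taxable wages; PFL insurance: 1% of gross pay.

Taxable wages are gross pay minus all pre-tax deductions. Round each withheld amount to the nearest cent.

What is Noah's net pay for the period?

Employee pension contribution: $1,142.28 × 0.09 = $102.81
Taxable wages = $1,142.28 − $102.81 = $1,039.47
State tax withheld: $1,039.47 × 0.09 = $93.55
Municipal income tax: $1,039.47 × 0.03 = $31.18
Federal tax withheld: $1,039.47 × 0.1275 = $132.53
PFL insurance: $1,142.28 × 0.01 = $11.42
Medicare tax: $1,142.28 × 0.025 = $28.56
Total deductions = $102.81 + $93.55 + $31.18 + $132.53 + $11.42 + $28.56 = $400.05
Net pay = $1,142.28 − $400.05 = $742.23

$742.23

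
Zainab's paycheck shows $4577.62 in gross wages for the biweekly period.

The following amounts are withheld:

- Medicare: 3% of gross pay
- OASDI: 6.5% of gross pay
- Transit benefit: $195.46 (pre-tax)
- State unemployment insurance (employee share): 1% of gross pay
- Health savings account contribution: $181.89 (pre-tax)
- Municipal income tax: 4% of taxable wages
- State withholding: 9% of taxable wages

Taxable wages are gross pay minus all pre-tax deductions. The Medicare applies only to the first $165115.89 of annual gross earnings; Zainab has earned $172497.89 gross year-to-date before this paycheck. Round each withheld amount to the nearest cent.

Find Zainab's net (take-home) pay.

$3310.91

Health savings account contribution: $181.89
Transit benefit: $195.46
Pre-tax total = $181.89 + $195.46 = $377.35
Taxable wages = $4577.62 − $377.35 = $4200.27
Municipal income tax: $4200.27 × 0.04 = $168.01
State withholding: $4200.27 × 0.09 = $378.02
Medicare: annual cap $165115.89 already reached (YTD $172497.89), so $0.00
State unemployment insurance (employee share): $4577.62 × 0.01 = $45.78
OASDI: $4577.62 × 0.065 = $297.55
Total deductions = $181.89 + $195.46 + $168.01 + $378.02 + $0.00 + $45.78 + $297.55 = $1266.71
Net pay = $4577.62 − $1266.71 = $3310.91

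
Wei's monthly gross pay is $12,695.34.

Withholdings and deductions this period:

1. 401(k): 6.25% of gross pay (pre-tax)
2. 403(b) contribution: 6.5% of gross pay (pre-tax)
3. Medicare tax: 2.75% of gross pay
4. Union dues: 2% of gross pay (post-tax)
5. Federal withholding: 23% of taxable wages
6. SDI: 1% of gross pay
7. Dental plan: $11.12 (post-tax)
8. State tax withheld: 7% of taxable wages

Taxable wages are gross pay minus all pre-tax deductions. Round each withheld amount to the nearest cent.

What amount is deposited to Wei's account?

401(k): $12,695.34 × 0.0625 = $793.46
403(b) contribution: $12,695.34 × 0.065 = $825.20
Pre-tax total = $793.46 + $825.20 = $1,618.66
Taxable wages = $12,695.34 − $1,618.66 = $11,076.68
State tax withheld: $11,076.68 × 0.07 = $775.37
Federal withholding: $11,076.68 × 0.23 = $2,547.64
SDI: $12,695.34 × 0.01 = $126.95
Medicare tax: $12,695.34 × 0.0275 = $349.12
Dental plan: $11.12
Union dues: $12,695.34 × 0.02 = $253.91
Total deductions = $793.46 + $825.20 + $775.37 + $2,547.64 + $126.95 + $349.12 + $11.12 + $253.91 = $5,682.77
Net pay = $12,695.34 − $5,682.77 = $7,012.57

$7,012.57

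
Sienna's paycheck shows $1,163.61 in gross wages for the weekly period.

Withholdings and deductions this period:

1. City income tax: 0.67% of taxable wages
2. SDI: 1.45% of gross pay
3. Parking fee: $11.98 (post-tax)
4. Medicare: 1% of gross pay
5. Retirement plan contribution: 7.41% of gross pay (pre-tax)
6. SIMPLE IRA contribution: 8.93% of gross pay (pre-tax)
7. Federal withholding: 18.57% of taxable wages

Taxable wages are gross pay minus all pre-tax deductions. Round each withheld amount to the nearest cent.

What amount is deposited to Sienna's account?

SIMPLE IRA contribution: $1,163.61 × 0.0893 = $103.91
Retirement plan contribution: $1,163.61 × 0.0741 = $86.22
Pre-tax total = $103.91 + $86.22 = $190.13
Taxable wages = $1,163.61 − $190.13 = $973.48
Federal withholding: $973.48 × 0.1857 = $180.78
City income tax: $973.48 × 0.0067 = $6.52
Medicare: $1,163.61 × 0.01 = $11.64
SDI: $1,163.61 × 0.0145 = $16.87
Parking fee: $11.98
Total deductions = $103.91 + $86.22 + $180.78 + $6.52 + $11.64 + $16.87 + $11.98 = $417.92
Net pay = $1,163.61 − $417.92 = $745.69

$745.69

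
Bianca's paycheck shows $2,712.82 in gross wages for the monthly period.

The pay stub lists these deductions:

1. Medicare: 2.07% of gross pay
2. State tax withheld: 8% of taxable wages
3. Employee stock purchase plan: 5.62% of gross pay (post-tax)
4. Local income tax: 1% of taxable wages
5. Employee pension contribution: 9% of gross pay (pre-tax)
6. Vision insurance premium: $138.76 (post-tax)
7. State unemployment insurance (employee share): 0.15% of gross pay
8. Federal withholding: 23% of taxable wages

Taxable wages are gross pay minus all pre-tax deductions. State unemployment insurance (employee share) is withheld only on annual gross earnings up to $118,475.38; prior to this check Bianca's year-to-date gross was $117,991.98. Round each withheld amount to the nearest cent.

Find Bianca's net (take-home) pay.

Employee pension contribution: $2,712.82 × 0.09 = $244.15
Taxable wages = $2,712.82 − $244.15 = $2,468.67
Federal withholding: $2,468.67 × 0.23 = $567.79
State tax withheld: $2,468.67 × 0.08 = $197.49
Local income tax: $2,468.67 × 0.01 = $24.69
State unemployment insurance (employee share): only $118,475.38 − $117,991.98 = $483.40 of this check is subject → $483.40 × 0.0015 = $0.73
Medicare: $2,712.82 × 0.0207 = $56.16
Vision insurance premium: $138.76
Employee stock purchase plan: $2,712.82 × 0.0562 = $152.46
Total deductions = $244.15 + $567.79 + $197.49 + $24.69 + $0.73 + $56.16 + $138.76 + $152.46 = $1,382.23
Net pay = $2,712.82 − $1,382.23 = $1,330.59

$1,330.59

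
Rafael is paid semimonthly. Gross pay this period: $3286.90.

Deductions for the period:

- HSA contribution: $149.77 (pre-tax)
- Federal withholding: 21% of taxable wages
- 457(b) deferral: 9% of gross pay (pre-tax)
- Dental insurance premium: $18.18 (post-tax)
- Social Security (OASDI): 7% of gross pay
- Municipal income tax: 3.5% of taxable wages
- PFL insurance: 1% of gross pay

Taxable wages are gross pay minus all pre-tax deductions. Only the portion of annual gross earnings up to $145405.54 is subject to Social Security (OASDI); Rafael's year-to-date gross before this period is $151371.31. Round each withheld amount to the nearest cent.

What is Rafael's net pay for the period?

$2094.13

HSA contribution: $149.77
457(b) deferral: $3286.90 × 0.09 = $295.82
Pre-tax total = $149.77 + $295.82 = $445.59
Taxable wages = $3286.90 − $445.59 = $2841.31
Federal withholding: $2841.31 × 0.21 = $596.68
Municipal income tax: $2841.31 × 0.035 = $99.45
PFL insurance: $3286.90 × 0.01 = $32.87
Social Security (OASDI): annual cap $145405.54 already reached (YTD $151371.31), so $0.00
Dental insurance premium: $18.18
Total deductions = $149.77 + $295.82 + $596.68 + $99.45 + $32.87 + $0.00 + $18.18 = $1192.77
Net pay = $3286.90 − $1192.77 = $2094.13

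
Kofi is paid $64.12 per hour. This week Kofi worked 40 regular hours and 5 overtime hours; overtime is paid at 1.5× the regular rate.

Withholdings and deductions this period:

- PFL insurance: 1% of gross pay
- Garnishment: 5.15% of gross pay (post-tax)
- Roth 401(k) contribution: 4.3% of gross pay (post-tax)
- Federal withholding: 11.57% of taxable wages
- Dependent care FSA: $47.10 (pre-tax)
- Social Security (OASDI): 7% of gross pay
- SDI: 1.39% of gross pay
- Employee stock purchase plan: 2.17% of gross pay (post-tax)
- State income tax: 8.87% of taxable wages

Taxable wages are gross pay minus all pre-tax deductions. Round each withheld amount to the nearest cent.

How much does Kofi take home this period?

Regular pay: 40 × $64.12 = $2,564.80
Overtime pay: 5 × $64.12 × 1.5 = $480.90
Gross pay = $2,564.80 + $480.90 = $3,045.70
Dependent care FSA: $47.10
Taxable wages = $3,045.70 − $47.10 = $2,998.60
Federal withholding: $2,998.60 × 0.1157 = $346.94
State income tax: $2,998.60 × 0.0887 = $265.98
PFL insurance: $3,045.70 × 0.01 = $30.46
Social Security (OASDI): $3,045.70 × 0.07 = $213.20
SDI: $3,045.70 × 0.0139 = $42.34
Garnishment: $3,045.70 × 0.0515 = $156.85
Roth 401(k) contribution: $3,045.70 × 0.043 = $130.97
Employee stock purchase plan: $3,045.70 × 0.0217 = $66.09
Total deductions = $47.10 + $346.94 + $265.98 + $30.46 + $213.20 + $42.34 + $156.85 + $130.97 + $66.09 = $1,299.93
Net pay = $3,045.70 − $1,299.93 = $1,745.77

$1,745.77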